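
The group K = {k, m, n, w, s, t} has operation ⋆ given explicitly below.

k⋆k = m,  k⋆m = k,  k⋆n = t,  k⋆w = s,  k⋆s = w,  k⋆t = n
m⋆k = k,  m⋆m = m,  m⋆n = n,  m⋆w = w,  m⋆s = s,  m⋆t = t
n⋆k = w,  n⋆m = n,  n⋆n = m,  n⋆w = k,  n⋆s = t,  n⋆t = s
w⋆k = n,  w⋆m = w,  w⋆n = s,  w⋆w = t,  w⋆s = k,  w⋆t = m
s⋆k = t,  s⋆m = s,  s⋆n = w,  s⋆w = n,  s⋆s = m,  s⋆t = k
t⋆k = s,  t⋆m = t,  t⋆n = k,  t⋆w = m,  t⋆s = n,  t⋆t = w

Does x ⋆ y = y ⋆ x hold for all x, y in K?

w ⋆ s = k but s ⋆ w = n.
Since w and s do not commute, K is not abelian.

No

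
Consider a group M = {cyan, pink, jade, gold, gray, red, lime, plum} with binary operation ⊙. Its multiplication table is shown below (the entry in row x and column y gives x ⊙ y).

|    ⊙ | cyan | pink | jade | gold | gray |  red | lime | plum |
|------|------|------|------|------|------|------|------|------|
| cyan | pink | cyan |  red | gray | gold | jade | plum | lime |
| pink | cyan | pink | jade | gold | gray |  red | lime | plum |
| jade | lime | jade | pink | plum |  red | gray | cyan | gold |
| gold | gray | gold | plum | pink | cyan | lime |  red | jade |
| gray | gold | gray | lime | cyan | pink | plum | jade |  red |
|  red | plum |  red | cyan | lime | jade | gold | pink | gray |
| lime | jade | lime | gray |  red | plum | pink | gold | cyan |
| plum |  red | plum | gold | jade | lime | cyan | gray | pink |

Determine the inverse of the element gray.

First locate the identity: row pink matches the header, so pink is the identity.
Scan row gray for pink: gray ⊙ gray = pink. Hence gray^(-1) = gray.
(Structurally, M here is isomorphic to the dihedral group D_4.)

gray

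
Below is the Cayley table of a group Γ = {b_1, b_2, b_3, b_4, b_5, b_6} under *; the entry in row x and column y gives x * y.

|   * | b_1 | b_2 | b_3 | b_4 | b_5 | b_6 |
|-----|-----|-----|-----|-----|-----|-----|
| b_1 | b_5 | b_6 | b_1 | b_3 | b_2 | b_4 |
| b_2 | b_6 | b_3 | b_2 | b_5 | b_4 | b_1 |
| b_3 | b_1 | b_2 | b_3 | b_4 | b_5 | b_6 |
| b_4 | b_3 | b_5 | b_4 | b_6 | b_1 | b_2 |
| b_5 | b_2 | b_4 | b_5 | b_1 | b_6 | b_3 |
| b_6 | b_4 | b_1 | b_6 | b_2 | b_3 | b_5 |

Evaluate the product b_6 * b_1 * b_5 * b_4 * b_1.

b_1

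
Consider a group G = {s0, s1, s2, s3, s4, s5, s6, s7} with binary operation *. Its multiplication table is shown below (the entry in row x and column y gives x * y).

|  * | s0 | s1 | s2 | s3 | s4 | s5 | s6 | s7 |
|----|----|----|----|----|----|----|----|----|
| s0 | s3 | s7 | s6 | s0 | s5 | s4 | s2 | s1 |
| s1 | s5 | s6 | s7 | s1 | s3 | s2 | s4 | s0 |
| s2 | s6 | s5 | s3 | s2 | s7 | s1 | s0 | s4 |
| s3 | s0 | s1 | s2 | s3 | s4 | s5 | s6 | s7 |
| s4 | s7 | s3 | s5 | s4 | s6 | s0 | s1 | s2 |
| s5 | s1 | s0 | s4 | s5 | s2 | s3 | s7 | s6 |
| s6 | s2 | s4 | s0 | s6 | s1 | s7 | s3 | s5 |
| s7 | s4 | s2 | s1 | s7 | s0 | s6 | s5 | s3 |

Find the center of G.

An element z is central iff its row equals its column in the table.
For s5: s5 * s1 = s0 ≠ s2 = s1 * s5, so s5 ∉ Z.
Checking each element this way leaves Z(G) = {s3, s6}.

{s3, s6}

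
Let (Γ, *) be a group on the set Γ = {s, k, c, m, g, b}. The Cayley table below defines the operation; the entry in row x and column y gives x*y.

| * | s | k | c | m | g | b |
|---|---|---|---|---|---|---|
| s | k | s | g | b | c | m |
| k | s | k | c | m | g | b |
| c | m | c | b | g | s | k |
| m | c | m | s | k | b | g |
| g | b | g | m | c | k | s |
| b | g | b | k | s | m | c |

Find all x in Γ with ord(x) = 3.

{b, c}

Identity is k. Compute the order of each non-identity element by repeated multiplication:
  s: s → k  (order 2)
  c: c → b → k  (order 3)
  m: m → k  (order 2)
  g: g → k  (order 2)
  b: b → c → k  (order 3)
Elements of order 3: {b, c}.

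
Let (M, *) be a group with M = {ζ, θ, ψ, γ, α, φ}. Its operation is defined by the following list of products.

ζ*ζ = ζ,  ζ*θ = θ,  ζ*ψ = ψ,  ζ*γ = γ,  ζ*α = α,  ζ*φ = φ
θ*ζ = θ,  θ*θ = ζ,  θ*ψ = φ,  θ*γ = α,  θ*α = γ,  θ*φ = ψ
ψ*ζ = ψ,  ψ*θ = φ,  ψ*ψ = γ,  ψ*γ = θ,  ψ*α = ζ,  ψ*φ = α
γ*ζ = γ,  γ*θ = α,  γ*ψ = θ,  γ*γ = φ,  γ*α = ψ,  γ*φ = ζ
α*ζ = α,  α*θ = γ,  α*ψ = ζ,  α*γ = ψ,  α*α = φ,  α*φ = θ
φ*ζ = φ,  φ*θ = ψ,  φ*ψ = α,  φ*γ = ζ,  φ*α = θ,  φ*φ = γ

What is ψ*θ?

φ

Read row ψ, column θ: ψ*θ = φ.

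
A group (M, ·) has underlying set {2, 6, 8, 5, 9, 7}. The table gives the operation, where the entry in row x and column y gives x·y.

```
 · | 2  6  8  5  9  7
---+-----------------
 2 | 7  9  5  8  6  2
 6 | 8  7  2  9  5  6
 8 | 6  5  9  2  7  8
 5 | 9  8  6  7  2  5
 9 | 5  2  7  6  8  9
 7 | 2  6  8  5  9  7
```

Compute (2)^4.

7

2^1 = 2
2^2 = 2·2 = 7
2^3 = 7·2 = 2
2^4 = 2·2 = 7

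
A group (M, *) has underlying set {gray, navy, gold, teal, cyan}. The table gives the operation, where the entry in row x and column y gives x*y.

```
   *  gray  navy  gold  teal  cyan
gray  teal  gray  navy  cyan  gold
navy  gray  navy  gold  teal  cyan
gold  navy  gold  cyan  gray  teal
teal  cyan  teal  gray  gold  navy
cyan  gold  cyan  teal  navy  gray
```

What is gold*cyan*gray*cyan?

gray

gold*cyan = teal
teal*gray = cyan
cyan*cyan = gray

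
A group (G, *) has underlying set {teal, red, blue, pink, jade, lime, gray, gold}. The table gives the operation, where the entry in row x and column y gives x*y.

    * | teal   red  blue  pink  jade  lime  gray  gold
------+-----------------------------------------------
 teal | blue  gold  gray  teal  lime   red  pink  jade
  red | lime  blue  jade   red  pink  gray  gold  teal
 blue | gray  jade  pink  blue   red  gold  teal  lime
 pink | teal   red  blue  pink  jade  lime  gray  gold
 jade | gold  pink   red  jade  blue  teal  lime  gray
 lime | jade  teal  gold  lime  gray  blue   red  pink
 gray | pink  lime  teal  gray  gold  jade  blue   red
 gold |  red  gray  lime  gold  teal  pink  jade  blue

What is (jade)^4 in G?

jade^1 = jade
jade^2 = jade*jade = blue
jade^3 = blue*jade = red
jade^4 = red*jade = pink
(Structurally, G here is isomorphic to the quaternion group Q_8.)

pink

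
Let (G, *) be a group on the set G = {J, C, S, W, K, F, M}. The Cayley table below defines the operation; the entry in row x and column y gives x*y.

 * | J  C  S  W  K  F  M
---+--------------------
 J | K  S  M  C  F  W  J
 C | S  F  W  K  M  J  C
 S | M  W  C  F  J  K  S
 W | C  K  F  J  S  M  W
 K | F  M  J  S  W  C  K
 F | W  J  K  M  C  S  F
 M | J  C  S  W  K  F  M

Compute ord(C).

The identity element is M (its row matches the header).
C^1 = C
C^2 = C*C = F
C^3 = F*C = J
C^4 = J*C = S
C^5 = S*C = W
C^6 = W*C = K
C^7 = K*C = M
The first power of C equal to the identity is C^7, so ord(C) = 7.
(Structurally, G here is isomorphic to the cyclic group Z_7.)

7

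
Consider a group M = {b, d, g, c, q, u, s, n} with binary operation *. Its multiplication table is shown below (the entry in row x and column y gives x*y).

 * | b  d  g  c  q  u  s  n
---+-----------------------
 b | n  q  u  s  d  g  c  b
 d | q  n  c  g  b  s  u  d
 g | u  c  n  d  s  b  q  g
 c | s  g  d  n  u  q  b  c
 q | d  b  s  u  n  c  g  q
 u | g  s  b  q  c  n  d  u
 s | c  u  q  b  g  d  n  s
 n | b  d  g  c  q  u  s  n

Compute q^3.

q^1 = q
q^2 = q*q = n
q^3 = n*q = q

q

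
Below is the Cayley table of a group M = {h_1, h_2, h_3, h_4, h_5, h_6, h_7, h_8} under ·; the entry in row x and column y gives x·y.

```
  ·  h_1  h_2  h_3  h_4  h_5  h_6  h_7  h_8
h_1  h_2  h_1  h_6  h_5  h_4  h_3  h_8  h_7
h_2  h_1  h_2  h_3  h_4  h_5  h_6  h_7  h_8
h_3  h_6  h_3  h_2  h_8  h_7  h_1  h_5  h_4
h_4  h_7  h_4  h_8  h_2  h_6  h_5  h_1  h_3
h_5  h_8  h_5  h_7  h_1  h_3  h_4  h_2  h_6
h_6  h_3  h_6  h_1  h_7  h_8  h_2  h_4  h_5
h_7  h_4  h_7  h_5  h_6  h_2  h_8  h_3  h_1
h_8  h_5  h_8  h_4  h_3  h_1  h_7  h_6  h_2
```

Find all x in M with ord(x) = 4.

Identity is h_2. Compute the order of each non-identity element by repeated multiplication:
  h_1: h_1 → h_2  (order 2)
  h_3: h_3 → h_2  (order 2)
  h_4: h_4 → h_2  (order 2)
  h_5: h_5 → h_3 → h_7 → h_2  (order 4)
  h_6: h_6 → h_2  (order 2)
  h_7: h_7 → h_3 → h_5 → h_2  (order 4)
  h_8: h_8 → h_2  (order 2)
Elements of order 4: {h_5, h_7}.

{h_5, h_7}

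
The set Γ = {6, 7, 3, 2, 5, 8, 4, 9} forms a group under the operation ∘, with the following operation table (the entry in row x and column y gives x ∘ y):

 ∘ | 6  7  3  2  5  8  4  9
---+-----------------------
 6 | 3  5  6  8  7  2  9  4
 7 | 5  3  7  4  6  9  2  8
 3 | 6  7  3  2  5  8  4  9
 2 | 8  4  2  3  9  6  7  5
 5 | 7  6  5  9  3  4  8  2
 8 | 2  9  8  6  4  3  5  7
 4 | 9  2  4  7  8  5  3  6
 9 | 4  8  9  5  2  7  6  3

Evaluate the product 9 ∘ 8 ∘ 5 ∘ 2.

8

9 ∘ 8 = 7
7 ∘ 5 = 6
6 ∘ 2 = 8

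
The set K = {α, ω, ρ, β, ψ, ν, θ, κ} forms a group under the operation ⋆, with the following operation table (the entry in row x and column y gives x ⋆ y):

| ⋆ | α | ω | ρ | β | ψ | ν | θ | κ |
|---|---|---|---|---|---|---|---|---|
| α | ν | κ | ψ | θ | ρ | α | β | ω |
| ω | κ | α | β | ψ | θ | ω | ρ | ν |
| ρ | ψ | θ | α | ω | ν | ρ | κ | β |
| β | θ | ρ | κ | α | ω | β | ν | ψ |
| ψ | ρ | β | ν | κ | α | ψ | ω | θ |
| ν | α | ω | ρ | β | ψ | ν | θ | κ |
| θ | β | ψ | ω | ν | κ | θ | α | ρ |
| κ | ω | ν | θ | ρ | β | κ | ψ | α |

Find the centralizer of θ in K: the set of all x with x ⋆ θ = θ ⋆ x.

Compare row θ with column θ entry by entry.
α ⋆ θ = β = θ ⋆ α, so α commutes with θ.
ρ ⋆ θ = κ but θ ⋆ ρ = ω, so ρ does not.
Collecting the elements that commute with θ: C(θ) = {α, β, θ, ν}.

{α, β, θ, ν}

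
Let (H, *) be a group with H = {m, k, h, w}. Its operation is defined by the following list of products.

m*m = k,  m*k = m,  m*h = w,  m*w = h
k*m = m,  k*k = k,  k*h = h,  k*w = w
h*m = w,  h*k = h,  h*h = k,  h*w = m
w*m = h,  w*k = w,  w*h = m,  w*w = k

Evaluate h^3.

h

h^1 = h
h^2 = h*h = k
h^3 = k*h = h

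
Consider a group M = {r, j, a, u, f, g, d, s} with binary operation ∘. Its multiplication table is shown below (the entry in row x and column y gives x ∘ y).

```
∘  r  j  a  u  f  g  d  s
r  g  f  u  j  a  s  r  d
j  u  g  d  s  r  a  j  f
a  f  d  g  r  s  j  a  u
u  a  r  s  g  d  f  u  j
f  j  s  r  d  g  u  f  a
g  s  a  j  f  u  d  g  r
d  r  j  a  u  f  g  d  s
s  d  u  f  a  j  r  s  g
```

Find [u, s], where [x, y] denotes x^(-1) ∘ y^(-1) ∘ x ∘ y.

Identity is d; from the table u^(-1) = f and s^(-1) = r.
f ∘ r = j
j ∘ u = s
s ∘ s = g

g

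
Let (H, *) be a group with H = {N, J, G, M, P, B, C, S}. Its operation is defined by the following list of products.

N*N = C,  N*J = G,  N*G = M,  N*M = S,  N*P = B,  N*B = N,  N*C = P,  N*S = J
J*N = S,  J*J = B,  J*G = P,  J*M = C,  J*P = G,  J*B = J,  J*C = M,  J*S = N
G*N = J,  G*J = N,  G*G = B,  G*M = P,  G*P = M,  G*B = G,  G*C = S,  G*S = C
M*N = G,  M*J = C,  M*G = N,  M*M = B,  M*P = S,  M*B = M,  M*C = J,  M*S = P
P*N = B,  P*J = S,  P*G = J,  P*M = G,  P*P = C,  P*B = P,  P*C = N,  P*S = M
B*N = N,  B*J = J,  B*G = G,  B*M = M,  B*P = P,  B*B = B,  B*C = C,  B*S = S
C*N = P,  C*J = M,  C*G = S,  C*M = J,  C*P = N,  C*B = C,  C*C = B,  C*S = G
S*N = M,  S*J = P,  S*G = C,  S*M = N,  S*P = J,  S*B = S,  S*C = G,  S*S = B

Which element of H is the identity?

B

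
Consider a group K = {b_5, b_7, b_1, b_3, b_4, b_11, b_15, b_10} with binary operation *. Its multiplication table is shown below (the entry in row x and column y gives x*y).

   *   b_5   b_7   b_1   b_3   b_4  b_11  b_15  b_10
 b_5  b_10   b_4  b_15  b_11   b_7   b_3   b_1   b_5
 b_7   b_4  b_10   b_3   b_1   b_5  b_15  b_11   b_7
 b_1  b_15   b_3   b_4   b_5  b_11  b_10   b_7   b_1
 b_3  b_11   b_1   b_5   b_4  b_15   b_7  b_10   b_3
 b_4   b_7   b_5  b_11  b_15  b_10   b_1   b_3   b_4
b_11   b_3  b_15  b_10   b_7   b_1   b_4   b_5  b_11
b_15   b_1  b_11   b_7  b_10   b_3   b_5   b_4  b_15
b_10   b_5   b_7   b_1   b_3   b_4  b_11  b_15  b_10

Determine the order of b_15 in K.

The identity element is b_10 (its row matches the header).
b_15^1 = b_15
b_15^2 = b_15*b_15 = b_4
b_15^3 = b_4*b_15 = b_3
b_15^4 = b_3*b_15 = b_10
The first power of b_15 equal to the identity is b_15^4, so ord(b_15) = 4.

4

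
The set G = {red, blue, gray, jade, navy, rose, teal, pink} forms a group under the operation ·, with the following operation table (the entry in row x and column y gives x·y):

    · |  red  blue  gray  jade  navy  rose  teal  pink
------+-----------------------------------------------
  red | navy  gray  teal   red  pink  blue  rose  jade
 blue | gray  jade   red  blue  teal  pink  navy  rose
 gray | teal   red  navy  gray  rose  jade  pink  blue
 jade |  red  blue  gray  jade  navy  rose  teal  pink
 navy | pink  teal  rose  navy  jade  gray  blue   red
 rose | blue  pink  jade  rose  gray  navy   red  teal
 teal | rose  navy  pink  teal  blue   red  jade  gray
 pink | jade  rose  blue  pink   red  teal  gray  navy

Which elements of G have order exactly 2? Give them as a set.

{blue, navy, teal}

Identity is jade. Compute the order of each non-identity element by repeated multiplication:
  red: red → navy → pink → jade  (order 4)
  blue: blue → jade  (order 2)
  gray: gray → navy → rose → jade  (order 4)
  navy: navy → jade  (order 2)
  rose: rose → navy → gray → jade  (order 4)
  teal: teal → jade  (order 2)
  pink: pink → navy → red → jade  (order 4)
Elements of order 2: {blue, navy, teal}.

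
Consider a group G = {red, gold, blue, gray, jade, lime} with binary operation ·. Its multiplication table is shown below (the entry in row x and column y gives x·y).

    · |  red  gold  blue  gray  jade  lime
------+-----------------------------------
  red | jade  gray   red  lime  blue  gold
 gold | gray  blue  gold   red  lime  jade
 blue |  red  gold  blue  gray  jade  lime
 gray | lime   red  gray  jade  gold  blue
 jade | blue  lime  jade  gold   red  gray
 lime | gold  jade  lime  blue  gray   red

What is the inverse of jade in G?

First locate the identity: row blue matches the header, so blue is the identity.
Scan row jade for blue: jade·red = blue. Hence jade^(-1) = red.

red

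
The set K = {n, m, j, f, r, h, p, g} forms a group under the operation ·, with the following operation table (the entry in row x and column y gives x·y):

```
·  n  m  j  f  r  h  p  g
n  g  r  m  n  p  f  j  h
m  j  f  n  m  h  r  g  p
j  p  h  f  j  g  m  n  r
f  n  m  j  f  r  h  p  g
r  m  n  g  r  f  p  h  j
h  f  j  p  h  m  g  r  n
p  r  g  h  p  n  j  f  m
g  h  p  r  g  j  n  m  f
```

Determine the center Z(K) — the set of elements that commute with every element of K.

An element z is central iff its row equals its column in the table.
For n: n·j = m ≠ p = j·n, so n ∉ Z.
Checking each element this way leaves Z(K) = {f, g}.

{f, g}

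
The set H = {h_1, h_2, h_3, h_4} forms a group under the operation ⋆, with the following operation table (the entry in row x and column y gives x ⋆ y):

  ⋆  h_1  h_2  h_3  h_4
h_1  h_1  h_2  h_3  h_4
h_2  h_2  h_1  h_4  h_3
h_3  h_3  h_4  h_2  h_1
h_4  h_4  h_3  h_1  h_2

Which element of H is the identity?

The identity e satisfies e ⋆ x = x for all x, so its row in the table reproduces the column headers.
Row h_1 reads: h_1, h_2, h_3, h_4 — exactly the header order. So h_1 is the identity.

h_1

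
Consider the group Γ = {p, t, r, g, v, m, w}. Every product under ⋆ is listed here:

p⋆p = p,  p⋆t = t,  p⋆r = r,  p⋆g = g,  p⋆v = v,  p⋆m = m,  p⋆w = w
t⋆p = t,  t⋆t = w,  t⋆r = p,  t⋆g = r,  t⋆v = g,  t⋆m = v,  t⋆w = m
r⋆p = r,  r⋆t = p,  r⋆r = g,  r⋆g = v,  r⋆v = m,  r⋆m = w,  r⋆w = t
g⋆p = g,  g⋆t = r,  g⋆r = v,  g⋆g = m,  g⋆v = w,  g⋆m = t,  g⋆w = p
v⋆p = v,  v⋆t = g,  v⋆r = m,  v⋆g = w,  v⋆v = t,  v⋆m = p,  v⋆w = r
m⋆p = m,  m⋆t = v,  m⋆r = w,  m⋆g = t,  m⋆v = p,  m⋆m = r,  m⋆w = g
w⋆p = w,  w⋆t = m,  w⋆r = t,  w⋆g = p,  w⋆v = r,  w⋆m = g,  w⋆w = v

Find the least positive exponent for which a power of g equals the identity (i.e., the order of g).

The identity element is p (its row matches the header).
g^1 = g
g^2 = g ⋆ g = m
g^3 = m ⋆ g = t
g^4 = t ⋆ g = r
g^5 = r ⋆ g = v
g^6 = v ⋆ g = w
g^7 = w ⋆ g = p
The first power of g equal to the identity is g^7, so ord(g) = 7.
(Structurally, Γ here is isomorphic to the cyclic group Z_7.)

7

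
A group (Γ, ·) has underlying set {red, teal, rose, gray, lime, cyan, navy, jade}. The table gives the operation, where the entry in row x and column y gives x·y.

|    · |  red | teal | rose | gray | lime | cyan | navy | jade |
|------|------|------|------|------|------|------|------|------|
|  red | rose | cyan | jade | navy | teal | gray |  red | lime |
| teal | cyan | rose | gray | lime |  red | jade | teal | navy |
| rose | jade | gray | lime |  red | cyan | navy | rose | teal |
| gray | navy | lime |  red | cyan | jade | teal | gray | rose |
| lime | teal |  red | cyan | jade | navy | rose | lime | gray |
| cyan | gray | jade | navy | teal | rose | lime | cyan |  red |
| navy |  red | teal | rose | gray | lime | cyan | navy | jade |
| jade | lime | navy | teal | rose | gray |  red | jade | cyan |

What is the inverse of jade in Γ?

teal

First locate the identity: row navy matches the header, so navy is the identity.
Scan row jade for navy: jade·teal = navy. Hence jade^(-1) = teal.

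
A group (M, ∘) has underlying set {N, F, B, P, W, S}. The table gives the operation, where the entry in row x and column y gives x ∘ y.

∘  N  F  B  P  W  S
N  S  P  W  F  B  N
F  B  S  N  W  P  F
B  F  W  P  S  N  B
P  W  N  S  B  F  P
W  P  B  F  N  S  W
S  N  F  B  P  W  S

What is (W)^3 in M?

W

W^1 = W
W^2 = W ∘ W = S
W^3 = S ∘ W = W
(Structurally, M here is isomorphic to the symmetric group S_3.)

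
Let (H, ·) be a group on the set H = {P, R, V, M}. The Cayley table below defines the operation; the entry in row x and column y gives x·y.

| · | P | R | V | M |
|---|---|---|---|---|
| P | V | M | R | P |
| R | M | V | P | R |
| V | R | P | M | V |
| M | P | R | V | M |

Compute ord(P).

The identity element is M (its row matches the header).
P^1 = P
P^2 = P·P = V
P^3 = V·P = R
P^4 = R·P = M
The first power of P equal to the identity is P^4, so ord(P) = 4.

4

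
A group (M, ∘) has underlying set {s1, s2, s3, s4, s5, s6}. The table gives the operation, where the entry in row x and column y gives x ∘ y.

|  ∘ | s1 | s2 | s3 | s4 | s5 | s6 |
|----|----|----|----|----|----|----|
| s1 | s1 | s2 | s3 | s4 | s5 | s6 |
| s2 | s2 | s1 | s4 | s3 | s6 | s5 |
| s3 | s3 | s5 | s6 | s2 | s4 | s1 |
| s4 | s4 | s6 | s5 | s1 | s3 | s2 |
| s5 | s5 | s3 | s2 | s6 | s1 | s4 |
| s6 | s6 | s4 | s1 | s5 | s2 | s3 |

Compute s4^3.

s4^1 = s4
s4^2 = s4 ∘ s4 = s1
s4^3 = s1 ∘ s4 = s4

s4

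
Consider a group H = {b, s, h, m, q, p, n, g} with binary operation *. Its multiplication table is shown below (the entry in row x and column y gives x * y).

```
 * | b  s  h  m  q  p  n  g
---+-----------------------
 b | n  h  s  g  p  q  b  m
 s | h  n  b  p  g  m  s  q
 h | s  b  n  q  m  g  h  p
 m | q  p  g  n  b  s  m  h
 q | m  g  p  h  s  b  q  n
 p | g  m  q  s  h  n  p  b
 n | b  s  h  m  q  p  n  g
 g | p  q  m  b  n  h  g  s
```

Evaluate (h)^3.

h^1 = h
h^2 = h * h = n
h^3 = n * h = h

h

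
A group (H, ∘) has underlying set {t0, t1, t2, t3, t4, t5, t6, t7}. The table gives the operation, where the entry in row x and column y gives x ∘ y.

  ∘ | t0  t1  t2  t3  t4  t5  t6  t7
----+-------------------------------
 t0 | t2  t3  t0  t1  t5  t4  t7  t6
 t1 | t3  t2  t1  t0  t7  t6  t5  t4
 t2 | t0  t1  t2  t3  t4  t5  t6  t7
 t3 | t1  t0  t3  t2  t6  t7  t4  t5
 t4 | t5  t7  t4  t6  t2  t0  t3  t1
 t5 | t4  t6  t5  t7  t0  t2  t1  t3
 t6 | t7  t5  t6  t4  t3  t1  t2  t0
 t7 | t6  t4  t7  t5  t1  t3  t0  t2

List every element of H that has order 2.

{t0, t1, t3, t4, t5, t6, t7}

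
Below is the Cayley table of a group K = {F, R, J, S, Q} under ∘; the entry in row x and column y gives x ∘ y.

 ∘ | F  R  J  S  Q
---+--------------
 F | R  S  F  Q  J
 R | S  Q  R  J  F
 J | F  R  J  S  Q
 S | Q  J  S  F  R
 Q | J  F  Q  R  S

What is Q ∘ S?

R

Read row Q, column S: Q ∘ S = R.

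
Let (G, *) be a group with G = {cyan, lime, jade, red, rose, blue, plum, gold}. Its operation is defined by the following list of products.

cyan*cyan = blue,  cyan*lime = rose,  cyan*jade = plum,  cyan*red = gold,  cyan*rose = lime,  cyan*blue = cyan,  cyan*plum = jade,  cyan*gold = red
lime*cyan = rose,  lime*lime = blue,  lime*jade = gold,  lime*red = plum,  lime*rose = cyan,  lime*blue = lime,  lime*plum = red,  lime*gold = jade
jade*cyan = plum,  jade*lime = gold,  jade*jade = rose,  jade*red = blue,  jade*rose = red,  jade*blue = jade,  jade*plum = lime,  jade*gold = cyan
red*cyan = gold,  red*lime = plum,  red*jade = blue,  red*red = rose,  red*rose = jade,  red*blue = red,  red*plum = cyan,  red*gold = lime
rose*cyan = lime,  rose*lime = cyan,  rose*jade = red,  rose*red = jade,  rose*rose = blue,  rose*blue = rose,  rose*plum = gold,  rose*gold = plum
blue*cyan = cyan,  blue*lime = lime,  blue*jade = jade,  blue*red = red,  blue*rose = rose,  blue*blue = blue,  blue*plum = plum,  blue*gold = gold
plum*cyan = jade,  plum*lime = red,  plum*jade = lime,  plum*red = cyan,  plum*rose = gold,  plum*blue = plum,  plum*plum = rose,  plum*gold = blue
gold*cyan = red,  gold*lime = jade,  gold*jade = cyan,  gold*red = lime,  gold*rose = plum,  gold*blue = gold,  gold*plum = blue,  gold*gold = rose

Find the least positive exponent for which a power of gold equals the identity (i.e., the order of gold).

The identity element is blue (its row matches the header).
gold^1 = gold
gold^2 = gold * gold = rose
gold^3 = rose * gold = plum
gold^4 = plum * gold = blue
The first power of gold equal to the identity is gold^4, so ord(gold) = 4.
(Structurally, G here is isomorphic to Z_2 x Z_4.)

4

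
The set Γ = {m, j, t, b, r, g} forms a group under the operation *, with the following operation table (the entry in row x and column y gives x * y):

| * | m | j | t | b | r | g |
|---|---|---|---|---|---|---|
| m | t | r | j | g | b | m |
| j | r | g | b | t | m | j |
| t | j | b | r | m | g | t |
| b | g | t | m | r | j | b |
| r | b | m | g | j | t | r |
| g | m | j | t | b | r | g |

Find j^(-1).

j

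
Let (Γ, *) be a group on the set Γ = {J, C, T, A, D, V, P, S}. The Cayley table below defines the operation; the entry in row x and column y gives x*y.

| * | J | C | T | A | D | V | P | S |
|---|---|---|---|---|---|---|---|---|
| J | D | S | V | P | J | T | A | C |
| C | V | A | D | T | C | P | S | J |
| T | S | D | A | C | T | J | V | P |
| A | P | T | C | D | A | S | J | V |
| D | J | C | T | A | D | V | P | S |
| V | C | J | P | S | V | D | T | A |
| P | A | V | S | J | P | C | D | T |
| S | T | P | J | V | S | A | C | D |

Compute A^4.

A^1 = A
A^2 = A*A = D
A^3 = D*A = A
A^4 = A*A = D

D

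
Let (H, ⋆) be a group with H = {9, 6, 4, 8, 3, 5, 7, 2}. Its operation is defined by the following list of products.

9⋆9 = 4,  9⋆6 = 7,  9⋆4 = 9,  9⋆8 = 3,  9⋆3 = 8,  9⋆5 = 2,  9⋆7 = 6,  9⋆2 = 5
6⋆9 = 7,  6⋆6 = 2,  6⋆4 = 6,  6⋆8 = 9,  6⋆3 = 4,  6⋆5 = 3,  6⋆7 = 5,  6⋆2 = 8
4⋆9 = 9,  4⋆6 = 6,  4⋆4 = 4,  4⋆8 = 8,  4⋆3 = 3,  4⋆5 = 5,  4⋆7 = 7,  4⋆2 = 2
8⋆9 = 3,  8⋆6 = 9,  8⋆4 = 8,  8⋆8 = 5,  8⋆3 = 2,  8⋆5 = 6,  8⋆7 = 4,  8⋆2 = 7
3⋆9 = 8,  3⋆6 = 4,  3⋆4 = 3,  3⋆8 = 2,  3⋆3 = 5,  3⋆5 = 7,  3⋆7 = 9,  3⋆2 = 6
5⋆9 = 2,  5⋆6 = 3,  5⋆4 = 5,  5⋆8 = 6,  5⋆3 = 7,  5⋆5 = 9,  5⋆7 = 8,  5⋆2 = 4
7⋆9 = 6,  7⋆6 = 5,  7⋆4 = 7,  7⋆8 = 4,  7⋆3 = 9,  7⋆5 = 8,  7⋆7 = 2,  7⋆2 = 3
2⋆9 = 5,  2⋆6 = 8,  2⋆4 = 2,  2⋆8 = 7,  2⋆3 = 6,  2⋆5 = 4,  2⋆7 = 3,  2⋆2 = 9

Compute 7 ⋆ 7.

2

Read row 7, column 7: 7 ⋆ 7 = 2.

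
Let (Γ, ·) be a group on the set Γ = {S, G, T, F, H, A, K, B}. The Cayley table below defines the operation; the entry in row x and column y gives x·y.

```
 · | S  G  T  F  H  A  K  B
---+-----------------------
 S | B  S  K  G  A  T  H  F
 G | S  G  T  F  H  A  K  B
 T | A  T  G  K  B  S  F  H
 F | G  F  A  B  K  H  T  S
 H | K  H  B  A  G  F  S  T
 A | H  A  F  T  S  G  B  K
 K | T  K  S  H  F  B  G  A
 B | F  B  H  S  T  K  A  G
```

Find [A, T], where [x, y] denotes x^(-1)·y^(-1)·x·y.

Identity is G; from the table A^(-1) = A and T^(-1) = T.
A·T = F
F·A = H
H·T = B

B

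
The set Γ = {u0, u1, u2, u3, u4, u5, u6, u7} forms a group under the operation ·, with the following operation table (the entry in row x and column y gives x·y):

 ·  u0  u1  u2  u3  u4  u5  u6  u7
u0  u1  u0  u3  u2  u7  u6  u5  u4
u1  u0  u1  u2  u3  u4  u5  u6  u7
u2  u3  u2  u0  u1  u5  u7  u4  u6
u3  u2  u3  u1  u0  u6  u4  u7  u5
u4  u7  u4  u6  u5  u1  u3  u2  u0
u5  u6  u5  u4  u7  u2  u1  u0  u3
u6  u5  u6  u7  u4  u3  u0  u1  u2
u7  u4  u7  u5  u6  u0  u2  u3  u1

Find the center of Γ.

{u0, u1}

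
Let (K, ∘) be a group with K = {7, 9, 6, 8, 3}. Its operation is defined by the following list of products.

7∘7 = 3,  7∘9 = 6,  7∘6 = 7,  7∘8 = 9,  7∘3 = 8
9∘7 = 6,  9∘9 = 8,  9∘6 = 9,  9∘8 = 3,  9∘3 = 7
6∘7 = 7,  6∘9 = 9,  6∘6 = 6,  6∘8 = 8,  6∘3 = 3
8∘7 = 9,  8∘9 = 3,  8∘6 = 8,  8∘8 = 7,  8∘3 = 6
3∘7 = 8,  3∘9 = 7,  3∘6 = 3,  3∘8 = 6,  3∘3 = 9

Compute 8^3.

8^1 = 8
8^2 = 8 ∘ 8 = 7
8^3 = 7 ∘ 8 = 9
(Structurally, K here is isomorphic to the cyclic group Z_5.)

9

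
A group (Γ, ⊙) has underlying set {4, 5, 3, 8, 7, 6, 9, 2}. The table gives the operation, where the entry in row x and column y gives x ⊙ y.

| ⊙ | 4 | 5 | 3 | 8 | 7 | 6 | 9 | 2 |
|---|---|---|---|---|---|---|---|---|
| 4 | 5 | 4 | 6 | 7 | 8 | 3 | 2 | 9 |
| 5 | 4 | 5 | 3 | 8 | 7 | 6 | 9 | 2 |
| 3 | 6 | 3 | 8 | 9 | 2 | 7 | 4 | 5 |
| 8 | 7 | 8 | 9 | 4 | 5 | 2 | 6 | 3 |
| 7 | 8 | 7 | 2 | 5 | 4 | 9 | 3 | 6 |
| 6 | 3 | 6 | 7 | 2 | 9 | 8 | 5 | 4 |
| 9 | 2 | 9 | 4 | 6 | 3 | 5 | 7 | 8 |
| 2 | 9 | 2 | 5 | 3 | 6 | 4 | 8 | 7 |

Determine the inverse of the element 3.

First locate the identity: row 5 matches the header, so 5 is the identity.
Scan row 3 for 5: 3 ⊙ 2 = 5. Hence 3^(-1) = 2.

2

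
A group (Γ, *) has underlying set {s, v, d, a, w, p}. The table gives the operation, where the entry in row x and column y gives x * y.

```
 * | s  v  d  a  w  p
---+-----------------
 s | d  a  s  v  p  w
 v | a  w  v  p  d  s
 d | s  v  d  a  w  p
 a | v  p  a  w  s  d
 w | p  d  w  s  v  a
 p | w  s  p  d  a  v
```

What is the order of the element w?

3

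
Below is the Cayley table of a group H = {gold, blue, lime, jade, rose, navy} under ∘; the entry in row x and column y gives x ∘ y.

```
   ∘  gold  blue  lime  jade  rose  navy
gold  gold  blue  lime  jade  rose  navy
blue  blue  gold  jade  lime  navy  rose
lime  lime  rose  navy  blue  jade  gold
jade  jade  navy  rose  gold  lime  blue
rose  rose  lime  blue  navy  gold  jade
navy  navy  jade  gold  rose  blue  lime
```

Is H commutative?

No

lime ∘ blue = rose but blue ∘ lime = jade.
Since lime and blue do not commute, H is not abelian.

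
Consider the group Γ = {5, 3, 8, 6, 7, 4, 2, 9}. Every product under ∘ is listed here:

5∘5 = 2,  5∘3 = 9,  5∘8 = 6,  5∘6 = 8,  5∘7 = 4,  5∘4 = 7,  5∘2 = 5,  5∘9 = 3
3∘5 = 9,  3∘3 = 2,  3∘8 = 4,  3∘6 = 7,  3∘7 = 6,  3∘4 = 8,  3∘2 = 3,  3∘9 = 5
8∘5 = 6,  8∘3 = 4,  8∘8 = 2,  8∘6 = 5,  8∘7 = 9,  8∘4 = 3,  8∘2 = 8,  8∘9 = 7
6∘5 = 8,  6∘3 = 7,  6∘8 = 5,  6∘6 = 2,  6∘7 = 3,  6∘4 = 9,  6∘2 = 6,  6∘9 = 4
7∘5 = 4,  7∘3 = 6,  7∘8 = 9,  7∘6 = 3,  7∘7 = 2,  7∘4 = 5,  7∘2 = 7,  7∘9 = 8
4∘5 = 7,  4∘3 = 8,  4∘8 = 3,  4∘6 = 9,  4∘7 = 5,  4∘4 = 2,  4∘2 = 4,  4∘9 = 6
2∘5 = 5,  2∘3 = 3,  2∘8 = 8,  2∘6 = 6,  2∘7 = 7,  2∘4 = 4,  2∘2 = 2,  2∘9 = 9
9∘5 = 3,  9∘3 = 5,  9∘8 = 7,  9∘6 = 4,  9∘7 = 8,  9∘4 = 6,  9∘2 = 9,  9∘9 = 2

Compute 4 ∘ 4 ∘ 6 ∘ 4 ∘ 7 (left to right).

4 ∘ 4 = 2
2 ∘ 6 = 6
6 ∘ 4 = 9
9 ∘ 7 = 8

8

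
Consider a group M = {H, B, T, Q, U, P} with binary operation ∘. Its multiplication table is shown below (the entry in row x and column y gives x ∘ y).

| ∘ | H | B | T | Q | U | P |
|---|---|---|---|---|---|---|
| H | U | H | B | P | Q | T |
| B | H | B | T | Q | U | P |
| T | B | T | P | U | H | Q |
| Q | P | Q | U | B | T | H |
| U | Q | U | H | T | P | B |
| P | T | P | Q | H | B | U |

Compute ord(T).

6

The identity element is B (its row matches the header).
T^1 = T
T^2 = T ∘ T = P
T^3 = P ∘ T = Q
T^4 = Q ∘ T = U
T^5 = U ∘ T = H
T^6 = H ∘ T = B
The first power of T equal to the identity is T^6, so ord(T) = 6.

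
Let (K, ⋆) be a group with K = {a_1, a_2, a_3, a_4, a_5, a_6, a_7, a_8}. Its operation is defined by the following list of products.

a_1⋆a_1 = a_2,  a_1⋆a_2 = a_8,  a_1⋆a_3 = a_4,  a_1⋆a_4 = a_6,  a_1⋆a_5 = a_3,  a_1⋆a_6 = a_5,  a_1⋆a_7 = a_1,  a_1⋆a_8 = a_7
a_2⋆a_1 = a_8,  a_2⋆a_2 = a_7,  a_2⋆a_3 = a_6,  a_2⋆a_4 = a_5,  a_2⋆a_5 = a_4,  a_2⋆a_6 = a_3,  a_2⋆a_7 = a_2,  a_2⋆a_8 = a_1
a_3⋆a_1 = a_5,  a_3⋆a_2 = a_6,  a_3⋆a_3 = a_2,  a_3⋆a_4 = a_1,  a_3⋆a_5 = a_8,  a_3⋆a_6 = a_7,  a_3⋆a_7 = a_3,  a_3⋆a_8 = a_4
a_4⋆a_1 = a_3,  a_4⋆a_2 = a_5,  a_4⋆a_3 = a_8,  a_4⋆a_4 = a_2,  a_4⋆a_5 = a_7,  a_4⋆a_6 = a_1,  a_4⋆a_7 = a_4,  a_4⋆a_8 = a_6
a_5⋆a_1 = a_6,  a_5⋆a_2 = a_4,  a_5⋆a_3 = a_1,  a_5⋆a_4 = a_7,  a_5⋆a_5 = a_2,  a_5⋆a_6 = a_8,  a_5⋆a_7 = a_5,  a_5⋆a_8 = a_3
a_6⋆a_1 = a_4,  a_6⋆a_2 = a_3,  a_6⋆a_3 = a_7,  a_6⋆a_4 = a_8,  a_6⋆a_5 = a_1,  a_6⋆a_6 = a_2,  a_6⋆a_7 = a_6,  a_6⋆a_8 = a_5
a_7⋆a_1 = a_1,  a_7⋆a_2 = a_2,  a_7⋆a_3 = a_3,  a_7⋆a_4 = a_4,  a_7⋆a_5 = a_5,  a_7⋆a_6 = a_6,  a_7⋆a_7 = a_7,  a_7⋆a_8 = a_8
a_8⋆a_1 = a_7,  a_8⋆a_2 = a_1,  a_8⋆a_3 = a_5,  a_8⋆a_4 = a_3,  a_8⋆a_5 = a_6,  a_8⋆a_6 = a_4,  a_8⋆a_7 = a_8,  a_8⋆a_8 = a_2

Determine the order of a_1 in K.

The identity element is a_7 (its row matches the header).
a_1^1 = a_1
a_1^2 = a_1 ⋆ a_1 = a_2
a_1^3 = a_2 ⋆ a_1 = a_8
a_1^4 = a_8 ⋆ a_1 = a_7
The first power of a_1 equal to the identity is a_1^4, so ord(a_1) = 4.

4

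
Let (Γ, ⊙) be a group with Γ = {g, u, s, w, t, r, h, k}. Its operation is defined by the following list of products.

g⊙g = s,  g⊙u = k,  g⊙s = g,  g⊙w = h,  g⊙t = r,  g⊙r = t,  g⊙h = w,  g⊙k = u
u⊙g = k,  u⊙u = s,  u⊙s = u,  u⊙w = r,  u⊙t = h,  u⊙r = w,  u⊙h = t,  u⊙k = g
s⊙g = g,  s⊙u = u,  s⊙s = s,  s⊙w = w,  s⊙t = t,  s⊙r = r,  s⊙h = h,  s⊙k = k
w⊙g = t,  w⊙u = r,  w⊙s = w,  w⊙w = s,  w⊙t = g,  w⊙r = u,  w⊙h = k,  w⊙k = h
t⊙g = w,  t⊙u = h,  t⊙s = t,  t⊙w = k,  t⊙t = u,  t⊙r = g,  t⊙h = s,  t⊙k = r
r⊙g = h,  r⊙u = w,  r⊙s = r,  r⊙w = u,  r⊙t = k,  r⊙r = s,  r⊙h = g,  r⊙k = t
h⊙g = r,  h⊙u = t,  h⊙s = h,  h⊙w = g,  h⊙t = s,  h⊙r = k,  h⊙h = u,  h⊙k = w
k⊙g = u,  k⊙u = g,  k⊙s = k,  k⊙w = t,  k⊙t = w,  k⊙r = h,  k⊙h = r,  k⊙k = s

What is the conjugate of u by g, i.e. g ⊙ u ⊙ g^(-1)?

u

The identity is s. In row g, the entry s sits in column g, so g^(-1) = g.
g ⊙ u = k
k ⊙ g = u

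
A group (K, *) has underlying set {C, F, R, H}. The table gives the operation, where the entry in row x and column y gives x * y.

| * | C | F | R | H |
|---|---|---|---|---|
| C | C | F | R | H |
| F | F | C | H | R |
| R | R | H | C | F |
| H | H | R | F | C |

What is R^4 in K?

C

R^1 = R
R^2 = R * R = C
R^3 = C * R = R
R^4 = R * R = C
(Structurally, K here is isomorphic to the Klein four-group V_4.)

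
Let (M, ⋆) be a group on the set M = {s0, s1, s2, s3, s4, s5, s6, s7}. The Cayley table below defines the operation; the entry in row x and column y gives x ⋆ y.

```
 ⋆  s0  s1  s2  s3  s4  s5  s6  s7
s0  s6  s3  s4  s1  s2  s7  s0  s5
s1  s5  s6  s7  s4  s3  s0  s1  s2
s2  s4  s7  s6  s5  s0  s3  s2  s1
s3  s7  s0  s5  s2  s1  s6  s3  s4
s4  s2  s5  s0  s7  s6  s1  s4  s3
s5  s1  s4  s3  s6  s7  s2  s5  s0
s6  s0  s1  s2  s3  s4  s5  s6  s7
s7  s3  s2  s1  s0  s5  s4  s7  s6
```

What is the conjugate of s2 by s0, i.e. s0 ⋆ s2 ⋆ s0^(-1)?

The identity is s6. In row s0, the entry s6 sits in column s0, so s0^(-1) = s0.
s0 ⋆ s2 = s4
s4 ⋆ s0 = s2

s2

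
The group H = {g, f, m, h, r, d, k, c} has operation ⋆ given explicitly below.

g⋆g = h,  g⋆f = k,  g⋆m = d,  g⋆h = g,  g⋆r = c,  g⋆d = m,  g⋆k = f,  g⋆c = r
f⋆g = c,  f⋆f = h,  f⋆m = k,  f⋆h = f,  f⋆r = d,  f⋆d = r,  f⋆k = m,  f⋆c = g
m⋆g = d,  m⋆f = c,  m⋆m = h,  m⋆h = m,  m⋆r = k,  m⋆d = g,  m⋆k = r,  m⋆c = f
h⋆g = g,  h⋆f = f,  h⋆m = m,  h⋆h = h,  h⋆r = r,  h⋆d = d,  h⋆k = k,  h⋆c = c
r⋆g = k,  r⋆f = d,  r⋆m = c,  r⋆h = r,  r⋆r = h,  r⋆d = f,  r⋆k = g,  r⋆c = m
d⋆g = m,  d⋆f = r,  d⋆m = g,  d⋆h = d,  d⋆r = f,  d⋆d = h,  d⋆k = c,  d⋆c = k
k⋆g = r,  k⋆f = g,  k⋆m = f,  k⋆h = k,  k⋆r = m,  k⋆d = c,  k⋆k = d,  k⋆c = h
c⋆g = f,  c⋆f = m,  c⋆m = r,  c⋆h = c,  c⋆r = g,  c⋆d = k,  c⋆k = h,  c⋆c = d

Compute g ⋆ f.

k

Read row g, column f: g ⋆ f = k.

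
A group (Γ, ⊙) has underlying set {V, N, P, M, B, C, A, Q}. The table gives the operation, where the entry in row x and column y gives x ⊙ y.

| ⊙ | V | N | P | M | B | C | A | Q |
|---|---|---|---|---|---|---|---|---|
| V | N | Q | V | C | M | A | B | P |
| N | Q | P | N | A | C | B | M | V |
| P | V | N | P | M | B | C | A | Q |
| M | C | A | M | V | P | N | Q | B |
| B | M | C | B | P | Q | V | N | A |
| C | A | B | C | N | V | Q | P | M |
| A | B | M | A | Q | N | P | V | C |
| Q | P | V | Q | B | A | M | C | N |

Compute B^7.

M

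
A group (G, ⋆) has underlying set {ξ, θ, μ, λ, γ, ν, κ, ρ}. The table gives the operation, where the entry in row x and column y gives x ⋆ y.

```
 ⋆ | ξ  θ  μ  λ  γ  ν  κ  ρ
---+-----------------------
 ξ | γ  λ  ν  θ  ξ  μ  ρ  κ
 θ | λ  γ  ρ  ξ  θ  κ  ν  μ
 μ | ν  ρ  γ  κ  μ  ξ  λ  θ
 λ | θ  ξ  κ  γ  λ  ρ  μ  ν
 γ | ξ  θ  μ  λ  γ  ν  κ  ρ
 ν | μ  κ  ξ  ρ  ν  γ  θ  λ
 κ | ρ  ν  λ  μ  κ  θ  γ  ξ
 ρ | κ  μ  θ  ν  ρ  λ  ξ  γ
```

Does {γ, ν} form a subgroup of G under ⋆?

{γ, ν} contains the identity γ.
Checking products: every product of two elements of {γ, ν} (read from the table) lies in {γ, ν}, so the set is closed.
In a finite group, a nonempty closed subset is a subgroup. So {γ, ν} ≤ G.
(Structurally, G here is isomorphic to the elementary abelian group (Z_2)^3.)

Yes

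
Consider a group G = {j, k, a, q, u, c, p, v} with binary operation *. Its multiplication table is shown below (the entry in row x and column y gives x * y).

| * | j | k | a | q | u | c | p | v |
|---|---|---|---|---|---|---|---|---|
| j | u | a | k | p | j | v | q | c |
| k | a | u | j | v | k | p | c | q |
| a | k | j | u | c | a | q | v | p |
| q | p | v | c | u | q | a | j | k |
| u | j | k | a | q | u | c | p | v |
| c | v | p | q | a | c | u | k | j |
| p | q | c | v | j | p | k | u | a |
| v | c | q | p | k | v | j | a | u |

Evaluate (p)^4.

u

p^1 = p
p^2 = p * p = u
p^3 = u * p = p
p^4 = p * p = u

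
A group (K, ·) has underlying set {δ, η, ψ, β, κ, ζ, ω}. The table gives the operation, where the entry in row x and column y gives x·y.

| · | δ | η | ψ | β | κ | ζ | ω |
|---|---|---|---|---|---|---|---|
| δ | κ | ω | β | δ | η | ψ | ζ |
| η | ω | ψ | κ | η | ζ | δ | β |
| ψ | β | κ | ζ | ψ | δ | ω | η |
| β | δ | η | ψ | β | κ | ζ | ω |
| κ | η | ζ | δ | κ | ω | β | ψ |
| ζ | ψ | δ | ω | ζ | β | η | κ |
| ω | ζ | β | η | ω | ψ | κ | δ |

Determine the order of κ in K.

7

The identity element is β (its row matches the header).
κ^1 = κ
κ^2 = κ·κ = ω
κ^3 = ω·κ = ψ
κ^4 = ψ·κ = δ
κ^5 = δ·κ = η
κ^6 = η·κ = ζ
κ^7 = ζ·κ = β
The first power of κ equal to the identity is κ^7, so ord(κ) = 7.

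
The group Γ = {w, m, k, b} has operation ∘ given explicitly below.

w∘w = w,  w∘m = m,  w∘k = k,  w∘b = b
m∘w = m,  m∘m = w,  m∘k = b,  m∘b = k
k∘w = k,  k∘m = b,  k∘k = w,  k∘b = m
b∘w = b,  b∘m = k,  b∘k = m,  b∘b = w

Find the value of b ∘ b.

w

Read row b, column b: b ∘ b = w.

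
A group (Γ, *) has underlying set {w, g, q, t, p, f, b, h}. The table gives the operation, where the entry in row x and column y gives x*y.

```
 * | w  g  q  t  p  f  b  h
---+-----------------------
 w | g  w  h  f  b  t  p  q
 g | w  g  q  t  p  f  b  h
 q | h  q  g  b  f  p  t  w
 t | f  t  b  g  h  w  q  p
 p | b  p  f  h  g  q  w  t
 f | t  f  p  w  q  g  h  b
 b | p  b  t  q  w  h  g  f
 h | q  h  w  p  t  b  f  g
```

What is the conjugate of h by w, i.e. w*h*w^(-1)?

The identity is g. In row w, the entry g sits in column w, so w^(-1) = w.
w*h = q
q*w = h

h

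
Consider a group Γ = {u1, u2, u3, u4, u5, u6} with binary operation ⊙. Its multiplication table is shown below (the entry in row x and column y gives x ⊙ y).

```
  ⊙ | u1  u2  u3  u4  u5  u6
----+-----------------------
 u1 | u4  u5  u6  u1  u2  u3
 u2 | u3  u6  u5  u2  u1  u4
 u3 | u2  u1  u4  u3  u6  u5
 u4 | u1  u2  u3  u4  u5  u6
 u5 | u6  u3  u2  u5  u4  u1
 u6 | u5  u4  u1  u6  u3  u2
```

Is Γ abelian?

No

u6 ⊙ u3 = u1 but u3 ⊙ u6 = u5.
Since u6 and u3 do not commute, Γ is not abelian.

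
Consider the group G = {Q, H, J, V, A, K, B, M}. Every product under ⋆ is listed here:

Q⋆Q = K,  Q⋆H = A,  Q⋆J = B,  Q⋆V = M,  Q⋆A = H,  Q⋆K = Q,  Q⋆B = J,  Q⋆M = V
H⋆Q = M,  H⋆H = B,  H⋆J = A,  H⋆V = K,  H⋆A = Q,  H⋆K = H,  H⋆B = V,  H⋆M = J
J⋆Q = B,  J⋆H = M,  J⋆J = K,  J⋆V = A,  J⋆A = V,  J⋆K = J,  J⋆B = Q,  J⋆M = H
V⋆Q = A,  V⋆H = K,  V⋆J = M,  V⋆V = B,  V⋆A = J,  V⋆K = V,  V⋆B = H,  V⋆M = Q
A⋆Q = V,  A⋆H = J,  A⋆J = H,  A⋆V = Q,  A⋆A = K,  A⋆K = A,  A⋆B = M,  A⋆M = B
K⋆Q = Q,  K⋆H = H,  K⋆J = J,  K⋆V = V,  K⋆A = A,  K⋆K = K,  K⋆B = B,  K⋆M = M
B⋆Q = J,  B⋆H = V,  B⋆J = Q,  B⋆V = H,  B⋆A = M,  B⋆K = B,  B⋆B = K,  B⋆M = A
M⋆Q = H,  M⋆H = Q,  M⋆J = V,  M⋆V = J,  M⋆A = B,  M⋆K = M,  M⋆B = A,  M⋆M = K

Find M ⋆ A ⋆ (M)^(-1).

A

The identity is K. In row M, the entry K sits in column M, so M^(-1) = M.
M ⋆ A = B
B ⋆ M = A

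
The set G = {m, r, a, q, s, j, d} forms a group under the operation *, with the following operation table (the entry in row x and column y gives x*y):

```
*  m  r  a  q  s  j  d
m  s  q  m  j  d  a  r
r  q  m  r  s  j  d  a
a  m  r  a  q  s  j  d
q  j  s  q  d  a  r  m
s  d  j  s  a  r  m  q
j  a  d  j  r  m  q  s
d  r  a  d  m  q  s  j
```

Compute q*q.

Read row q, column q: q*q = d.

d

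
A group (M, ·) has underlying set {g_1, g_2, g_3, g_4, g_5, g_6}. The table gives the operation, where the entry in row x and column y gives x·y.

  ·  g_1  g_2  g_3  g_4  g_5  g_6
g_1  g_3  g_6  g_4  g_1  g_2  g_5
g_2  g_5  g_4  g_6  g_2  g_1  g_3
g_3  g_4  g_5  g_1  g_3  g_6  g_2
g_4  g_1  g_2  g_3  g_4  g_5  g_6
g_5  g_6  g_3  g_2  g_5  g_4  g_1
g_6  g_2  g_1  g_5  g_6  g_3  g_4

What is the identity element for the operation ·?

The identity e satisfies e·x = x for all x, so its row in the table reproduces the column headers.
Row g_4 reads: g_1, g_2, g_3, g_4, g_5, g_6 — exactly the header order. So g_4 is the identity.

g_4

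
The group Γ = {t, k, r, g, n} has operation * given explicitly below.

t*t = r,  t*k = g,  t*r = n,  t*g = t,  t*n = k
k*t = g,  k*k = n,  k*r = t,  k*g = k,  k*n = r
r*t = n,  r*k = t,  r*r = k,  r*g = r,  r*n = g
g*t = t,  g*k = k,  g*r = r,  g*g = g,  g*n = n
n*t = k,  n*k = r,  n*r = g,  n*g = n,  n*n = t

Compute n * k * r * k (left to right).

n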